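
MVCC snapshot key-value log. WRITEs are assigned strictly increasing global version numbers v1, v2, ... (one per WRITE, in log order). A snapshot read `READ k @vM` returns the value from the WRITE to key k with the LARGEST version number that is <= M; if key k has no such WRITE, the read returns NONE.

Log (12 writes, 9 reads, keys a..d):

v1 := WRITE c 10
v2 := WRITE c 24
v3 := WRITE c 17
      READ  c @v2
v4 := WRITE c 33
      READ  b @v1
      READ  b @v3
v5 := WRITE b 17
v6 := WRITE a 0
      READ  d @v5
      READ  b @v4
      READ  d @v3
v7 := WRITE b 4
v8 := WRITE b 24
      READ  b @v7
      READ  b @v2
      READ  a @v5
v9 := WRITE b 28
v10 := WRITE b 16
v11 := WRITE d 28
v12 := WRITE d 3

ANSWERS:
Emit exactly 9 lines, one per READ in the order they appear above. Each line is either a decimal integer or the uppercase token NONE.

Answer: 24
NONE
NONE
NONE
NONE
NONE
4
NONE
NONE

Derivation:
v1: WRITE c=10  (c history now [(1, 10)])
v2: WRITE c=24  (c history now [(1, 10), (2, 24)])
v3: WRITE c=17  (c history now [(1, 10), (2, 24), (3, 17)])
READ c @v2: history=[(1, 10), (2, 24), (3, 17)] -> pick v2 -> 24
v4: WRITE c=33  (c history now [(1, 10), (2, 24), (3, 17), (4, 33)])
READ b @v1: history=[] -> no version <= 1 -> NONE
READ b @v3: history=[] -> no version <= 3 -> NONE
v5: WRITE b=17  (b history now [(5, 17)])
v6: WRITE a=0  (a history now [(6, 0)])
READ d @v5: history=[] -> no version <= 5 -> NONE
READ b @v4: history=[(5, 17)] -> no version <= 4 -> NONE
READ d @v3: history=[] -> no version <= 3 -> NONE
v7: WRITE b=4  (b history now [(5, 17), (7, 4)])
v8: WRITE b=24  (b history now [(5, 17), (7, 4), (8, 24)])
READ b @v7: history=[(5, 17), (7, 4), (8, 24)] -> pick v7 -> 4
READ b @v2: history=[(5, 17), (7, 4), (8, 24)] -> no version <= 2 -> NONE
READ a @v5: history=[(6, 0)] -> no version <= 5 -> NONE
v9: WRITE b=28  (b history now [(5, 17), (7, 4), (8, 24), (9, 28)])
v10: WRITE b=16  (b history now [(5, 17), (7, 4), (8, 24), (9, 28), (10, 16)])
v11: WRITE d=28  (d history now [(11, 28)])
v12: WRITE d=3  (d history now [(11, 28), (12, 3)])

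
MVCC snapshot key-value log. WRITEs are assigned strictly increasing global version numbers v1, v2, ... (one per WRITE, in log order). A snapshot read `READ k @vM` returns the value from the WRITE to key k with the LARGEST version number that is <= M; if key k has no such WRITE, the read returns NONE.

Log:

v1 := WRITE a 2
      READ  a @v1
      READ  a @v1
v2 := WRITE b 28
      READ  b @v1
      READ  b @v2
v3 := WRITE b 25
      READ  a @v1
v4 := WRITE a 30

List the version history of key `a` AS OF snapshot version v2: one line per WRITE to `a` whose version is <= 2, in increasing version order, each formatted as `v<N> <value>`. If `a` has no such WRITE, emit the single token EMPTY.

Answer: v1 2

Derivation:
Scan writes for key=a with version <= 2:
  v1 WRITE a 2 -> keep
  v2 WRITE b 28 -> skip
  v3 WRITE b 25 -> skip
  v4 WRITE a 30 -> drop (> snap)
Collected: [(1, 2)]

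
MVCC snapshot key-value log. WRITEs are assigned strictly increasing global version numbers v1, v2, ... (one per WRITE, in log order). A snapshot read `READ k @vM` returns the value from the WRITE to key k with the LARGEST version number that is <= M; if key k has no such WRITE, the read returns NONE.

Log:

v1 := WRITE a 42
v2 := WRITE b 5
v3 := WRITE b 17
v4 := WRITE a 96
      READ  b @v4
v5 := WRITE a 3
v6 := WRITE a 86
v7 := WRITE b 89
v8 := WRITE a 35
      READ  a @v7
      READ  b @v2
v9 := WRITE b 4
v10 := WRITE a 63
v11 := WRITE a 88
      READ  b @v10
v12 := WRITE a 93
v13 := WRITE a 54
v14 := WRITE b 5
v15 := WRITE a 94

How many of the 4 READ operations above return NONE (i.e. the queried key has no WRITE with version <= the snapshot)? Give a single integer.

Answer: 0

Derivation:
v1: WRITE a=42  (a history now [(1, 42)])
v2: WRITE b=5  (b history now [(2, 5)])
v3: WRITE b=17  (b history now [(2, 5), (3, 17)])
v4: WRITE a=96  (a history now [(1, 42), (4, 96)])
READ b @v4: history=[(2, 5), (3, 17)] -> pick v3 -> 17
v5: WRITE a=3  (a history now [(1, 42), (4, 96), (5, 3)])
v6: WRITE a=86  (a history now [(1, 42), (4, 96), (5, 3), (6, 86)])
v7: WRITE b=89  (b history now [(2, 5), (3, 17), (7, 89)])
v8: WRITE a=35  (a history now [(1, 42), (4, 96), (5, 3), (6, 86), (8, 35)])
READ a @v7: history=[(1, 42), (4, 96), (5, 3), (6, 86), (8, 35)] -> pick v6 -> 86
READ b @v2: history=[(2, 5), (3, 17), (7, 89)] -> pick v2 -> 5
v9: WRITE b=4  (b history now [(2, 5), (3, 17), (7, 89), (9, 4)])
v10: WRITE a=63  (a history now [(1, 42), (4, 96), (5, 3), (6, 86), (8, 35), (10, 63)])
v11: WRITE a=88  (a history now [(1, 42), (4, 96), (5, 3), (6, 86), (8, 35), (10, 63), (11, 88)])
READ b @v10: history=[(2, 5), (3, 17), (7, 89), (9, 4)] -> pick v9 -> 4
v12: WRITE a=93  (a history now [(1, 42), (4, 96), (5, 3), (6, 86), (8, 35), (10, 63), (11, 88), (12, 93)])
v13: WRITE a=54  (a history now [(1, 42), (4, 96), (5, 3), (6, 86), (8, 35), (10, 63), (11, 88), (12, 93), (13, 54)])
v14: WRITE b=5  (b history now [(2, 5), (3, 17), (7, 89), (9, 4), (14, 5)])
v15: WRITE a=94  (a history now [(1, 42), (4, 96), (5, 3), (6, 86), (8, 35), (10, 63), (11, 88), (12, 93), (13, 54), (15, 94)])
Read results in order: ['17', '86', '5', '4']
NONE count = 0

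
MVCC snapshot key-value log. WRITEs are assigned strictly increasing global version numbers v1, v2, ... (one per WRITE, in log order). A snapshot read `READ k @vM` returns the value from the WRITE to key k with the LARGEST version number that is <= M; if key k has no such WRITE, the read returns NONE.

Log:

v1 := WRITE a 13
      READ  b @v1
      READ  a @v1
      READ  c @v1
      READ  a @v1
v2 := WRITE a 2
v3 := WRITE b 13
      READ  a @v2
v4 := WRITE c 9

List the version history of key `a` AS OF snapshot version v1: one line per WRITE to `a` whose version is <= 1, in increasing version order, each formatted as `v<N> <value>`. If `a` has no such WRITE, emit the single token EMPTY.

Answer: v1 13

Derivation:
Scan writes for key=a with version <= 1:
  v1 WRITE a 13 -> keep
  v2 WRITE a 2 -> drop (> snap)
  v3 WRITE b 13 -> skip
  v4 WRITE c 9 -> skip
Collected: [(1, 13)]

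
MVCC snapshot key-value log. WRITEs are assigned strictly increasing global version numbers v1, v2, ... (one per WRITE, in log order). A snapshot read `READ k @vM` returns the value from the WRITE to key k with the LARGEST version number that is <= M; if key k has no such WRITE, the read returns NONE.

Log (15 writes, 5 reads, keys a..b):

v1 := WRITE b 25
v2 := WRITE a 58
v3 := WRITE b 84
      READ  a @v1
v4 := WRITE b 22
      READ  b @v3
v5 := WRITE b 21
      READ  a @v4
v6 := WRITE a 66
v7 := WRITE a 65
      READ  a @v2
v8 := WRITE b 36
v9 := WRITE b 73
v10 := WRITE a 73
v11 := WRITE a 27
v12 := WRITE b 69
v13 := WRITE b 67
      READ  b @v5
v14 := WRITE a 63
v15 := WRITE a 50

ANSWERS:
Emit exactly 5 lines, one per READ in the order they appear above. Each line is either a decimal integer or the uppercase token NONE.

Answer: NONE
84
58
58
21

Derivation:
v1: WRITE b=25  (b history now [(1, 25)])
v2: WRITE a=58  (a history now [(2, 58)])
v3: WRITE b=84  (b history now [(1, 25), (3, 84)])
READ a @v1: history=[(2, 58)] -> no version <= 1 -> NONE
v4: WRITE b=22  (b history now [(1, 25), (3, 84), (4, 22)])
READ b @v3: history=[(1, 25), (3, 84), (4, 22)] -> pick v3 -> 84
v5: WRITE b=21  (b history now [(1, 25), (3, 84), (4, 22), (5, 21)])
READ a @v4: history=[(2, 58)] -> pick v2 -> 58
v6: WRITE a=66  (a history now [(2, 58), (6, 66)])
v7: WRITE a=65  (a history now [(2, 58), (6, 66), (7, 65)])
READ a @v2: history=[(2, 58), (6, 66), (7, 65)] -> pick v2 -> 58
v8: WRITE b=36  (b history now [(1, 25), (3, 84), (4, 22), (5, 21), (8, 36)])
v9: WRITE b=73  (b history now [(1, 25), (3, 84), (4, 22), (5, 21), (8, 36), (9, 73)])
v10: WRITE a=73  (a history now [(2, 58), (6, 66), (7, 65), (10, 73)])
v11: WRITE a=27  (a history now [(2, 58), (6, 66), (7, 65), (10, 73), (11, 27)])
v12: WRITE b=69  (b history now [(1, 25), (3, 84), (4, 22), (5, 21), (8, 36), (9, 73), (12, 69)])
v13: WRITE b=67  (b history now [(1, 25), (3, 84), (4, 22), (5, 21), (8, 36), (9, 73), (12, 69), (13, 67)])
READ b @v5: history=[(1, 25), (3, 84), (4, 22), (5, 21), (8, 36), (9, 73), (12, 69), (13, 67)] -> pick v5 -> 21
v14: WRITE a=63  (a history now [(2, 58), (6, 66), (7, 65), (10, 73), (11, 27), (14, 63)])
v15: WRITE a=50  (a history now [(2, 58), (6, 66), (7, 65), (10, 73), (11, 27), (14, 63), (15, 50)])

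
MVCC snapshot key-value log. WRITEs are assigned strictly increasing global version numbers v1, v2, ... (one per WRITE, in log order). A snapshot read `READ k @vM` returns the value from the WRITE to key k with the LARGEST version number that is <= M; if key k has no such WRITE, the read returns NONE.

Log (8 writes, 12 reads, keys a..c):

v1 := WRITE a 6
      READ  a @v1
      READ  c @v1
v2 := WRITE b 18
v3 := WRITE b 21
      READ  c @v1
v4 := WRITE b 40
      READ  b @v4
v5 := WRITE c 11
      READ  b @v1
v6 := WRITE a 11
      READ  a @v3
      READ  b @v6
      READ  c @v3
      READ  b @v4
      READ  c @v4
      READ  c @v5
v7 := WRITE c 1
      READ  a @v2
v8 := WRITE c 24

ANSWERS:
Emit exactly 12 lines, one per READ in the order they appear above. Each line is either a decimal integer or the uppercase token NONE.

Answer: 6
NONE
NONE
40
NONE
6
40
NONE
40
NONE
11
6

Derivation:
v1: WRITE a=6  (a history now [(1, 6)])
READ a @v1: history=[(1, 6)] -> pick v1 -> 6
READ c @v1: history=[] -> no version <= 1 -> NONE
v2: WRITE b=18  (b history now [(2, 18)])
v3: WRITE b=21  (b history now [(2, 18), (3, 21)])
READ c @v1: history=[] -> no version <= 1 -> NONE
v4: WRITE b=40  (b history now [(2, 18), (3, 21), (4, 40)])
READ b @v4: history=[(2, 18), (3, 21), (4, 40)] -> pick v4 -> 40
v5: WRITE c=11  (c history now [(5, 11)])
READ b @v1: history=[(2, 18), (3, 21), (4, 40)] -> no version <= 1 -> NONE
v6: WRITE a=11  (a history now [(1, 6), (6, 11)])
READ a @v3: history=[(1, 6), (6, 11)] -> pick v1 -> 6
READ b @v6: history=[(2, 18), (3, 21), (4, 40)] -> pick v4 -> 40
READ c @v3: history=[(5, 11)] -> no version <= 3 -> NONE
READ b @v4: history=[(2, 18), (3, 21), (4, 40)] -> pick v4 -> 40
READ c @v4: history=[(5, 11)] -> no version <= 4 -> NONE
READ c @v5: history=[(5, 11)] -> pick v5 -> 11
v7: WRITE c=1  (c history now [(5, 11), (7, 1)])
READ a @v2: history=[(1, 6), (6, 11)] -> pick v1 -> 6
v8: WRITE c=24  (c history now [(5, 11), (7, 1), (8, 24)])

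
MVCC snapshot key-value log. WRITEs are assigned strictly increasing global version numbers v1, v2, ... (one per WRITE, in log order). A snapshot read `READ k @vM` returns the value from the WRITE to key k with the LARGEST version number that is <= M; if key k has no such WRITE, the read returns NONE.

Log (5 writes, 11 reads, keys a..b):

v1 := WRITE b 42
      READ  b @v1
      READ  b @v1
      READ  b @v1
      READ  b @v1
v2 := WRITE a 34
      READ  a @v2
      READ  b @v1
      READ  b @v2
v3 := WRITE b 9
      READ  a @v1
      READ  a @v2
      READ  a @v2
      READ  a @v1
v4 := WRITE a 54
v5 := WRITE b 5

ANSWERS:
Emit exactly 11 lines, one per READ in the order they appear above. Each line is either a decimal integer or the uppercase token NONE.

v1: WRITE b=42  (b history now [(1, 42)])
READ b @v1: history=[(1, 42)] -> pick v1 -> 42
READ b @v1: history=[(1, 42)] -> pick v1 -> 42
READ b @v1: history=[(1, 42)] -> pick v1 -> 42
READ b @v1: history=[(1, 42)] -> pick v1 -> 42
v2: WRITE a=34  (a history now [(2, 34)])
READ a @v2: history=[(2, 34)] -> pick v2 -> 34
READ b @v1: history=[(1, 42)] -> pick v1 -> 42
READ b @v2: history=[(1, 42)] -> pick v1 -> 42
v3: WRITE b=9  (b history now [(1, 42), (3, 9)])
READ a @v1: history=[(2, 34)] -> no version <= 1 -> NONE
READ a @v2: history=[(2, 34)] -> pick v2 -> 34
READ a @v2: history=[(2, 34)] -> pick v2 -> 34
READ a @v1: history=[(2, 34)] -> no version <= 1 -> NONE
v4: WRITE a=54  (a history now [(2, 34), (4, 54)])
v5: WRITE b=5  (b history now [(1, 42), (3, 9), (5, 5)])

Answer: 42
42
42
42
34
42
42
NONE
34
34
NONE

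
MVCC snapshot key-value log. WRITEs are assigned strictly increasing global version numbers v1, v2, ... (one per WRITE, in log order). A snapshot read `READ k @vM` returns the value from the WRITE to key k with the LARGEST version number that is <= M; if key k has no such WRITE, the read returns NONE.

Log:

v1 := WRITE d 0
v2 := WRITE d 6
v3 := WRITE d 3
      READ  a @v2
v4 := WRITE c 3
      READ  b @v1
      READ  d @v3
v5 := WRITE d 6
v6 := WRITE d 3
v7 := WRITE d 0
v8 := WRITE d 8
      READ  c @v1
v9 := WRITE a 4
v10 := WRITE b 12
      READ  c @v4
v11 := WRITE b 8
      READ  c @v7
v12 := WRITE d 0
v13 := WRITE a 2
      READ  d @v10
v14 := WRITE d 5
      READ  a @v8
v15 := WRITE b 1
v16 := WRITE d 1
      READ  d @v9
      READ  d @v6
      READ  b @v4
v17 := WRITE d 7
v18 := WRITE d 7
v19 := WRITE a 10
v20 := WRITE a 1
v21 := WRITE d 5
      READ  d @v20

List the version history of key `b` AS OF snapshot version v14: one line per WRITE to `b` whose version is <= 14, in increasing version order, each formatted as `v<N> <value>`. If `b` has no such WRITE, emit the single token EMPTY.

Answer: v10 12
v11 8

Derivation:
Scan writes for key=b with version <= 14:
  v1 WRITE d 0 -> skip
  v2 WRITE d 6 -> skip
  v3 WRITE d 3 -> skip
  v4 WRITE c 3 -> skip
  v5 WRITE d 6 -> skip
  v6 WRITE d 3 -> skip
  v7 WRITE d 0 -> skip
  v8 WRITE d 8 -> skip
  v9 WRITE a 4 -> skip
  v10 WRITE b 12 -> keep
  v11 WRITE b 8 -> keep
  v12 WRITE d 0 -> skip
  v13 WRITE a 2 -> skip
  v14 WRITE d 5 -> skip
  v15 WRITE b 1 -> drop (> snap)
  v16 WRITE d 1 -> skip
  v17 WRITE d 7 -> skip
  v18 WRITE d 7 -> skip
  v19 WRITE a 10 -> skip
  v20 WRITE a 1 -> skip
  v21 WRITE d 5 -> skip
Collected: [(10, 12), (11, 8)]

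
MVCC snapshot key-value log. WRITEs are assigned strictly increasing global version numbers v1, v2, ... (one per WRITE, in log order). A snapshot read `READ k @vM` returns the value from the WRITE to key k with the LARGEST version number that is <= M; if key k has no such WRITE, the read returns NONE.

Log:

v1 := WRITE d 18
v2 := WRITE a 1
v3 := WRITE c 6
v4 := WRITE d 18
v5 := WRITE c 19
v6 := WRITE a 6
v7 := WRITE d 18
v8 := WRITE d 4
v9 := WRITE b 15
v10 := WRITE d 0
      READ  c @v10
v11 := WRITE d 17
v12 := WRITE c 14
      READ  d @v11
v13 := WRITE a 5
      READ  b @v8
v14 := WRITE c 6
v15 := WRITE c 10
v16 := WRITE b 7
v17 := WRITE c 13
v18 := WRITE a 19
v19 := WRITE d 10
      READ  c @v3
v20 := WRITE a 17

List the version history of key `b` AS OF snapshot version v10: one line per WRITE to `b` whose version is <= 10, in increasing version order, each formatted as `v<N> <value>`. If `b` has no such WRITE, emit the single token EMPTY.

Answer: v9 15

Derivation:
Scan writes for key=b with version <= 10:
  v1 WRITE d 18 -> skip
  v2 WRITE a 1 -> skip
  v3 WRITE c 6 -> skip
  v4 WRITE d 18 -> skip
  v5 WRITE c 19 -> skip
  v6 WRITE a 6 -> skip
  v7 WRITE d 18 -> skip
  v8 WRITE d 4 -> skip
  v9 WRITE b 15 -> keep
  v10 WRITE d 0 -> skip
  v11 WRITE d 17 -> skip
  v12 WRITE c 14 -> skip
  v13 WRITE a 5 -> skip
  v14 WRITE c 6 -> skip
  v15 WRITE c 10 -> skip
  v16 WRITE b 7 -> drop (> snap)
  v17 WRITE c 13 -> skip
  v18 WRITE a 19 -> skip
  v19 WRITE d 10 -> skip
  v20 WRITE a 17 -> skip
Collected: [(9, 15)]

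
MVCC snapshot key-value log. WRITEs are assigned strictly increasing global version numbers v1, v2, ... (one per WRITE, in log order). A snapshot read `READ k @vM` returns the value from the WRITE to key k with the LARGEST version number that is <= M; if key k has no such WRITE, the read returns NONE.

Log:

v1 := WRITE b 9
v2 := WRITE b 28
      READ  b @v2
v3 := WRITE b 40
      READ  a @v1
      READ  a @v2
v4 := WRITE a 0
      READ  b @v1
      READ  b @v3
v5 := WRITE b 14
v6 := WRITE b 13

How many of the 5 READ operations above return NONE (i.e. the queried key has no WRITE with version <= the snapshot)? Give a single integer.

v1: WRITE b=9  (b history now [(1, 9)])
v2: WRITE b=28  (b history now [(1, 9), (2, 28)])
READ b @v2: history=[(1, 9), (2, 28)] -> pick v2 -> 28
v3: WRITE b=40  (b history now [(1, 9), (2, 28), (3, 40)])
READ a @v1: history=[] -> no version <= 1 -> NONE
READ a @v2: history=[] -> no version <= 2 -> NONE
v4: WRITE a=0  (a history now [(4, 0)])
READ b @v1: history=[(1, 9), (2, 28), (3, 40)] -> pick v1 -> 9
READ b @v3: history=[(1, 9), (2, 28), (3, 40)] -> pick v3 -> 40
v5: WRITE b=14  (b history now [(1, 9), (2, 28), (3, 40), (5, 14)])
v6: WRITE b=13  (b history now [(1, 9), (2, 28), (3, 40), (5, 14), (6, 13)])
Read results in order: ['28', 'NONE', 'NONE', '9', '40']
NONE count = 2

Answer: 2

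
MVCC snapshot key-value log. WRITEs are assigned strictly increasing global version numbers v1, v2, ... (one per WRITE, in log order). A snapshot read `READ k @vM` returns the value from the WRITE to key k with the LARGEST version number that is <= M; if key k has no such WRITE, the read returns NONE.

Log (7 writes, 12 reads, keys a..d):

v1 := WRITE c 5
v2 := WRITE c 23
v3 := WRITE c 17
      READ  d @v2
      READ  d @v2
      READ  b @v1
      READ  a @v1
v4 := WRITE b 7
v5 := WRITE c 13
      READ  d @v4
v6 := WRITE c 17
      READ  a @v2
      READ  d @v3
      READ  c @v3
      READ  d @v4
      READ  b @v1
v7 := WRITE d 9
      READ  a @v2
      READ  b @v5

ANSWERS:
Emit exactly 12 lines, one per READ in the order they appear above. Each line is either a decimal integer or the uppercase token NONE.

Answer: NONE
NONE
NONE
NONE
NONE
NONE
NONE
17
NONE
NONE
NONE
7

Derivation:
v1: WRITE c=5  (c history now [(1, 5)])
v2: WRITE c=23  (c history now [(1, 5), (2, 23)])
v3: WRITE c=17  (c history now [(1, 5), (2, 23), (3, 17)])
READ d @v2: history=[] -> no version <= 2 -> NONE
READ d @v2: history=[] -> no version <= 2 -> NONE
READ b @v1: history=[] -> no version <= 1 -> NONE
READ a @v1: history=[] -> no version <= 1 -> NONE
v4: WRITE b=7  (b history now [(4, 7)])
v5: WRITE c=13  (c history now [(1, 5), (2, 23), (3, 17), (5, 13)])
READ d @v4: history=[] -> no version <= 4 -> NONE
v6: WRITE c=17  (c history now [(1, 5), (2, 23), (3, 17), (5, 13), (6, 17)])
READ a @v2: history=[] -> no version <= 2 -> NONE
READ d @v3: history=[] -> no version <= 3 -> NONE
READ c @v3: history=[(1, 5), (2, 23), (3, 17), (5, 13), (6, 17)] -> pick v3 -> 17
READ d @v4: history=[] -> no version <= 4 -> NONE
READ b @v1: history=[(4, 7)] -> no version <= 1 -> NONE
v7: WRITE d=9  (d history now [(7, 9)])
READ a @v2: history=[] -> no version <= 2 -> NONE
READ b @v5: history=[(4, 7)] -> pick v4 -> 7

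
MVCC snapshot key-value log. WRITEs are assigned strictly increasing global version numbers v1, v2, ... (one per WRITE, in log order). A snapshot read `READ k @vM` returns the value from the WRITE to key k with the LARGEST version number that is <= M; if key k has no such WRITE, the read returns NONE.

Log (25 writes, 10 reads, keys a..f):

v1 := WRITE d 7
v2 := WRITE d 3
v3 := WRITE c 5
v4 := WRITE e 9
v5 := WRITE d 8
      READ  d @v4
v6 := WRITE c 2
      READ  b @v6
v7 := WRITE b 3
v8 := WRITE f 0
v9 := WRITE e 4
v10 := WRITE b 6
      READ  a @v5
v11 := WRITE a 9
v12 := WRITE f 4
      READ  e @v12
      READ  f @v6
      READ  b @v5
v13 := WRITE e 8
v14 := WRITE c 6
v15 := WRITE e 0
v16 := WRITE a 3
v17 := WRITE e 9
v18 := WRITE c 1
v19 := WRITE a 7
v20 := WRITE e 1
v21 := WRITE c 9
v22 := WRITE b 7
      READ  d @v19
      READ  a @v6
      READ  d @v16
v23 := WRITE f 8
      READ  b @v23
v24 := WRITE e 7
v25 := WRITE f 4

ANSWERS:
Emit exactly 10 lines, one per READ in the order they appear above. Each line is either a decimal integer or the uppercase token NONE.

v1: WRITE d=7  (d history now [(1, 7)])
v2: WRITE d=3  (d history now [(1, 7), (2, 3)])
v3: WRITE c=5  (c history now [(3, 5)])
v4: WRITE e=9  (e history now [(4, 9)])
v5: WRITE d=8  (d history now [(1, 7), (2, 3), (5, 8)])
READ d @v4: history=[(1, 7), (2, 3), (5, 8)] -> pick v2 -> 3
v6: WRITE c=2  (c history now [(3, 5), (6, 2)])
READ b @v6: history=[] -> no version <= 6 -> NONE
v7: WRITE b=3  (b history now [(7, 3)])
v8: WRITE f=0  (f history now [(8, 0)])
v9: WRITE e=4  (e history now [(4, 9), (9, 4)])
v10: WRITE b=6  (b history now [(7, 3), (10, 6)])
READ a @v5: history=[] -> no version <= 5 -> NONE
v11: WRITE a=9  (a history now [(11, 9)])
v12: WRITE f=4  (f history now [(8, 0), (12, 4)])
READ e @v12: history=[(4, 9), (9, 4)] -> pick v9 -> 4
READ f @v6: history=[(8, 0), (12, 4)] -> no version <= 6 -> NONE
READ b @v5: history=[(7, 3), (10, 6)] -> no version <= 5 -> NONE
v13: WRITE e=8  (e history now [(4, 9), (9, 4), (13, 8)])
v14: WRITE c=6  (c history now [(3, 5), (6, 2), (14, 6)])
v15: WRITE e=0  (e history now [(4, 9), (9, 4), (13, 8), (15, 0)])
v16: WRITE a=3  (a history now [(11, 9), (16, 3)])
v17: WRITE e=9  (e history now [(4, 9), (9, 4), (13, 8), (15, 0), (17, 9)])
v18: WRITE c=1  (c history now [(3, 5), (6, 2), (14, 6), (18, 1)])
v19: WRITE a=7  (a history now [(11, 9), (16, 3), (19, 7)])
v20: WRITE e=1  (e history now [(4, 9), (9, 4), (13, 8), (15, 0), (17, 9), (20, 1)])
v21: WRITE c=9  (c history now [(3, 5), (6, 2), (14, 6), (18, 1), (21, 9)])
v22: WRITE b=7  (b history now [(7, 3), (10, 6), (22, 7)])
READ d @v19: history=[(1, 7), (2, 3), (5, 8)] -> pick v5 -> 8
READ a @v6: history=[(11, 9), (16, 3), (19, 7)] -> no version <= 6 -> NONE
READ d @v16: history=[(1, 7), (2, 3), (5, 8)] -> pick v5 -> 8
v23: WRITE f=8  (f history now [(8, 0), (12, 4), (23, 8)])
READ b @v23: history=[(7, 3), (10, 6), (22, 7)] -> pick v22 -> 7
v24: WRITE e=7  (e history now [(4, 9), (9, 4), (13, 8), (15, 0), (17, 9), (20, 1), (24, 7)])
v25: WRITE f=4  (f history now [(8, 0), (12, 4), (23, 8), (25, 4)])

Answer: 3
NONE
NONE
4
NONE
NONE
8
NONE
8
7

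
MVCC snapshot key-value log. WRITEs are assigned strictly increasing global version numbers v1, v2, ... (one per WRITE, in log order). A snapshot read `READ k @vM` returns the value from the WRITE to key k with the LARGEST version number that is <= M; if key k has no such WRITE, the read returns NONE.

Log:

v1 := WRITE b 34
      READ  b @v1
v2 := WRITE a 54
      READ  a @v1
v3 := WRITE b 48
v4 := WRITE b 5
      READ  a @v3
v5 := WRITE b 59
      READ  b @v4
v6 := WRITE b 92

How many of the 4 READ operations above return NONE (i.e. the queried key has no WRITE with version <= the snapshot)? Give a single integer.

v1: WRITE b=34  (b history now [(1, 34)])
READ b @v1: history=[(1, 34)] -> pick v1 -> 34
v2: WRITE a=54  (a history now [(2, 54)])
READ a @v1: history=[(2, 54)] -> no version <= 1 -> NONE
v3: WRITE b=48  (b history now [(1, 34), (3, 48)])
v4: WRITE b=5  (b history now [(1, 34), (3, 48), (4, 5)])
READ a @v3: history=[(2, 54)] -> pick v2 -> 54
v5: WRITE b=59  (b history now [(1, 34), (3, 48), (4, 5), (5, 59)])
READ b @v4: history=[(1, 34), (3, 48), (4, 5), (5, 59)] -> pick v4 -> 5
v6: WRITE b=92  (b history now [(1, 34), (3, 48), (4, 5), (5, 59), (6, 92)])
Read results in order: ['34', 'NONE', '54', '5']
NONE count = 1

Answer: 1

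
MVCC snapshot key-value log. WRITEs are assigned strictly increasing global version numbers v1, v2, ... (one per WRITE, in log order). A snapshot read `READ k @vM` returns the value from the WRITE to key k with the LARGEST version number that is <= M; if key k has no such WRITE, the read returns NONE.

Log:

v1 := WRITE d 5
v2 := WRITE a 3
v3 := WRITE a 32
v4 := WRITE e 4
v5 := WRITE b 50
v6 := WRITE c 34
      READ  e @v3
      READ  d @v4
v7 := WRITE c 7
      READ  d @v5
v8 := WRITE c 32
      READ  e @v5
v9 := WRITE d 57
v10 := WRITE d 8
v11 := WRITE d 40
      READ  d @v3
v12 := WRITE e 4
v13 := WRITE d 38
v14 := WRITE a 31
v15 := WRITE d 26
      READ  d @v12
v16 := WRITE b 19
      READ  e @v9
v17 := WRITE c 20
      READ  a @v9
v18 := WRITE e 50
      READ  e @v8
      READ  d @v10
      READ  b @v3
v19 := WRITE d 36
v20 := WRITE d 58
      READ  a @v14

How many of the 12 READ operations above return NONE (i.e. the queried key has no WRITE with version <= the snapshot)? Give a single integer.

v1: WRITE d=5  (d history now [(1, 5)])
v2: WRITE a=3  (a history now [(2, 3)])
v3: WRITE a=32  (a history now [(2, 3), (3, 32)])
v4: WRITE e=4  (e history now [(4, 4)])
v5: WRITE b=50  (b history now [(5, 50)])
v6: WRITE c=34  (c history now [(6, 34)])
READ e @v3: history=[(4, 4)] -> no version <= 3 -> NONE
READ d @v4: history=[(1, 5)] -> pick v1 -> 5
v7: WRITE c=7  (c history now [(6, 34), (7, 7)])
READ d @v5: history=[(1, 5)] -> pick v1 -> 5
v8: WRITE c=32  (c history now [(6, 34), (7, 7), (8, 32)])
READ e @v5: history=[(4, 4)] -> pick v4 -> 4
v9: WRITE d=57  (d history now [(1, 5), (9, 57)])
v10: WRITE d=8  (d history now [(1, 5), (9, 57), (10, 8)])
v11: WRITE d=40  (d history now [(1, 5), (9, 57), (10, 8), (11, 40)])
READ d @v3: history=[(1, 5), (9, 57), (10, 8), (11, 40)] -> pick v1 -> 5
v12: WRITE e=4  (e history now [(4, 4), (12, 4)])
v13: WRITE d=38  (d history now [(1, 5), (9, 57), (10, 8), (11, 40), (13, 38)])
v14: WRITE a=31  (a history now [(2, 3), (3, 32), (14, 31)])
v15: WRITE d=26  (d history now [(1, 5), (9, 57), (10, 8), (11, 40), (13, 38), (15, 26)])
READ d @v12: history=[(1, 5), (9, 57), (10, 8), (11, 40), (13, 38), (15, 26)] -> pick v11 -> 40
v16: WRITE b=19  (b history now [(5, 50), (16, 19)])
READ e @v9: history=[(4, 4), (12, 4)] -> pick v4 -> 4
v17: WRITE c=20  (c history now [(6, 34), (7, 7), (8, 32), (17, 20)])
READ a @v9: history=[(2, 3), (3, 32), (14, 31)] -> pick v3 -> 32
v18: WRITE e=50  (e history now [(4, 4), (12, 4), (18, 50)])
READ e @v8: history=[(4, 4), (12, 4), (18, 50)] -> pick v4 -> 4
READ d @v10: history=[(1, 5), (9, 57), (10, 8), (11, 40), (13, 38), (15, 26)] -> pick v10 -> 8
READ b @v3: history=[(5, 50), (16, 19)] -> no version <= 3 -> NONE
v19: WRITE d=36  (d history now [(1, 5), (9, 57), (10, 8), (11, 40), (13, 38), (15, 26), (19, 36)])
v20: WRITE d=58  (d history now [(1, 5), (9, 57), (10, 8), (11, 40), (13, 38), (15, 26), (19, 36), (20, 58)])
READ a @v14: history=[(2, 3), (3, 32), (14, 31)] -> pick v14 -> 31
Read results in order: ['NONE', '5', '5', '4', '5', '40', '4', '32', '4', '8', 'NONE', '31']
NONE count = 2

Answer: 2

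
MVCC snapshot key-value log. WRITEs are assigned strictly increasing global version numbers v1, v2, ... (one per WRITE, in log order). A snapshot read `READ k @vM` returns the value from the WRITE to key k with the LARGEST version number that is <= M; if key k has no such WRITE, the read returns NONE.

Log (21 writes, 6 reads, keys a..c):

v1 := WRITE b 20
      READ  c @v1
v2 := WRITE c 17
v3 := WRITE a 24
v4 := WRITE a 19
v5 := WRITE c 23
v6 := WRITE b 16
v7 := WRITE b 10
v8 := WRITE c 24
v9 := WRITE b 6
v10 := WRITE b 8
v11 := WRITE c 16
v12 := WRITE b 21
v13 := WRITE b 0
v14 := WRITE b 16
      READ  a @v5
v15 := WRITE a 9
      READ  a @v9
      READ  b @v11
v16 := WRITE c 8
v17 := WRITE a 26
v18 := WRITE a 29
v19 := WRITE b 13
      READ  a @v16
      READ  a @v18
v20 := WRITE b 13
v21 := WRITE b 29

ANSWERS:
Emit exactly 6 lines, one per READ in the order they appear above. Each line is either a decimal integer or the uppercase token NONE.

Answer: NONE
19
19
8
9
29

Derivation:
v1: WRITE b=20  (b history now [(1, 20)])
READ c @v1: history=[] -> no version <= 1 -> NONE
v2: WRITE c=17  (c history now [(2, 17)])
v3: WRITE a=24  (a history now [(3, 24)])
v4: WRITE a=19  (a history now [(3, 24), (4, 19)])
v5: WRITE c=23  (c history now [(2, 17), (5, 23)])
v6: WRITE b=16  (b history now [(1, 20), (6, 16)])
v7: WRITE b=10  (b history now [(1, 20), (6, 16), (7, 10)])
v8: WRITE c=24  (c history now [(2, 17), (5, 23), (8, 24)])
v9: WRITE b=6  (b history now [(1, 20), (6, 16), (7, 10), (9, 6)])
v10: WRITE b=8  (b history now [(1, 20), (6, 16), (7, 10), (9, 6), (10, 8)])
v11: WRITE c=16  (c history now [(2, 17), (5, 23), (8, 24), (11, 16)])
v12: WRITE b=21  (b history now [(1, 20), (6, 16), (7, 10), (9, 6), (10, 8), (12, 21)])
v13: WRITE b=0  (b history now [(1, 20), (6, 16), (7, 10), (9, 6), (10, 8), (12, 21), (13, 0)])
v14: WRITE b=16  (b history now [(1, 20), (6, 16), (7, 10), (9, 6), (10, 8), (12, 21), (13, 0), (14, 16)])
READ a @v5: history=[(3, 24), (4, 19)] -> pick v4 -> 19
v15: WRITE a=9  (a history now [(3, 24), (4, 19), (15, 9)])
READ a @v9: history=[(3, 24), (4, 19), (15, 9)] -> pick v4 -> 19
READ b @v11: history=[(1, 20), (6, 16), (7, 10), (9, 6), (10, 8), (12, 21), (13, 0), (14, 16)] -> pick v10 -> 8
v16: WRITE c=8  (c history now [(2, 17), (5, 23), (8, 24), (11, 16), (16, 8)])
v17: WRITE a=26  (a history now [(3, 24), (4, 19), (15, 9), (17, 26)])
v18: WRITE a=29  (a history now [(3, 24), (4, 19), (15, 9), (17, 26), (18, 29)])
v19: WRITE b=13  (b history now [(1, 20), (6, 16), (7, 10), (9, 6), (10, 8), (12, 21), (13, 0), (14, 16), (19, 13)])
READ a @v16: history=[(3, 24), (4, 19), (15, 9), (17, 26), (18, 29)] -> pick v15 -> 9
READ a @v18: history=[(3, 24), (4, 19), (15, 9), (17, 26), (18, 29)] -> pick v18 -> 29
v20: WRITE b=13  (b history now [(1, 20), (6, 16), (7, 10), (9, 6), (10, 8), (12, 21), (13, 0), (14, 16), (19, 13), (20, 13)])
v21: WRITE b=29  (b history now [(1, 20), (6, 16), (7, 10), (9, 6), (10, 8), (12, 21), (13, 0), (14, 16), (19, 13), (20, 13), (21, 29)])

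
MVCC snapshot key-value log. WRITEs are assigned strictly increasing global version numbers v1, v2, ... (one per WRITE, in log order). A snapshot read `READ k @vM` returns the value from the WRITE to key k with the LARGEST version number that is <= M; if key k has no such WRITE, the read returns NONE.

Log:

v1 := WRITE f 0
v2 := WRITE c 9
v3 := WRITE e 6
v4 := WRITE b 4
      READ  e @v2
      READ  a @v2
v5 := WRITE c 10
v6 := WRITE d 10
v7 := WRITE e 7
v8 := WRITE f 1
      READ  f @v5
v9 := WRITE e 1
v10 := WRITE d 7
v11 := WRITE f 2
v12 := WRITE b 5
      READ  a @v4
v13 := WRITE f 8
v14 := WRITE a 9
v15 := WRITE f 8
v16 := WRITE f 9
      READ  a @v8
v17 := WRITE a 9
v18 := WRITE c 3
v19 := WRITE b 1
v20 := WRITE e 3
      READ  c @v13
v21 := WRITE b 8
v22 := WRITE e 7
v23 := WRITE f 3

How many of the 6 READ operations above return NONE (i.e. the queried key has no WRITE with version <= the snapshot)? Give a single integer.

Answer: 4

Derivation:
v1: WRITE f=0  (f history now [(1, 0)])
v2: WRITE c=9  (c history now [(2, 9)])
v3: WRITE e=6  (e history now [(3, 6)])
v4: WRITE b=4  (b history now [(4, 4)])
READ e @v2: history=[(3, 6)] -> no version <= 2 -> NONE
READ a @v2: history=[] -> no version <= 2 -> NONE
v5: WRITE c=10  (c history now [(2, 9), (5, 10)])
v6: WRITE d=10  (d history now [(6, 10)])
v7: WRITE e=7  (e history now [(3, 6), (7, 7)])
v8: WRITE f=1  (f history now [(1, 0), (8, 1)])
READ f @v5: history=[(1, 0), (8, 1)] -> pick v1 -> 0
v9: WRITE e=1  (e history now [(3, 6), (7, 7), (9, 1)])
v10: WRITE d=7  (d history now [(6, 10), (10, 7)])
v11: WRITE f=2  (f history now [(1, 0), (8, 1), (11, 2)])
v12: WRITE b=5  (b history now [(4, 4), (12, 5)])
READ a @v4: history=[] -> no version <= 4 -> NONE
v13: WRITE f=8  (f history now [(1, 0), (8, 1), (11, 2), (13, 8)])
v14: WRITE a=9  (a history now [(14, 9)])
v15: WRITE f=8  (f history now [(1, 0), (8, 1), (11, 2), (13, 8), (15, 8)])
v16: WRITE f=9  (f history now [(1, 0), (8, 1), (11, 2), (13, 8), (15, 8), (16, 9)])
READ a @v8: history=[(14, 9)] -> no version <= 8 -> NONE
v17: WRITE a=9  (a history now [(14, 9), (17, 9)])
v18: WRITE c=3  (c history now [(2, 9), (5, 10), (18, 3)])
v19: WRITE b=1  (b history now [(4, 4), (12, 5), (19, 1)])
v20: WRITE e=3  (e history now [(3, 6), (7, 7), (9, 1), (20, 3)])
READ c @v13: history=[(2, 9), (5, 10), (18, 3)] -> pick v5 -> 10
v21: WRITE b=8  (b history now [(4, 4), (12, 5), (19, 1), (21, 8)])
v22: WRITE e=7  (e history now [(3, 6), (7, 7), (9, 1), (20, 3), (22, 7)])
v23: WRITE f=3  (f history now [(1, 0), (8, 1), (11, 2), (13, 8), (15, 8), (16, 9), (23, 3)])
Read results in order: ['NONE', 'NONE', '0', 'NONE', 'NONE', '10']
NONE count = 4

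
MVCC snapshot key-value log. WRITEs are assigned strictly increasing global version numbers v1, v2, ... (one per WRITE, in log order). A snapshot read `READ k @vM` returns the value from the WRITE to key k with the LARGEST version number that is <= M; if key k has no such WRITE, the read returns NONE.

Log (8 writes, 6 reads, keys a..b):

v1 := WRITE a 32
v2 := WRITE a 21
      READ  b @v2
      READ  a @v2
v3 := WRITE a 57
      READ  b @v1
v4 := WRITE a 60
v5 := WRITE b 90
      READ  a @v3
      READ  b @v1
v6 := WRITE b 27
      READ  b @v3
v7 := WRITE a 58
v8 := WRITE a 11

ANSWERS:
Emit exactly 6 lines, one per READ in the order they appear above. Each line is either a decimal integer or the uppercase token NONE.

v1: WRITE a=32  (a history now [(1, 32)])
v2: WRITE a=21  (a history now [(1, 32), (2, 21)])
READ b @v2: history=[] -> no version <= 2 -> NONE
READ a @v2: history=[(1, 32), (2, 21)] -> pick v2 -> 21
v3: WRITE a=57  (a history now [(1, 32), (2, 21), (3, 57)])
READ b @v1: history=[] -> no version <= 1 -> NONE
v4: WRITE a=60  (a history now [(1, 32), (2, 21), (3, 57), (4, 60)])
v5: WRITE b=90  (b history now [(5, 90)])
READ a @v3: history=[(1, 32), (2, 21), (3, 57), (4, 60)] -> pick v3 -> 57
READ b @v1: history=[(5, 90)] -> no version <= 1 -> NONE
v6: WRITE b=27  (b history now [(5, 90), (6, 27)])
READ b @v3: history=[(5, 90), (6, 27)] -> no version <= 3 -> NONE
v7: WRITE a=58  (a history now [(1, 32), (2, 21), (3, 57), (4, 60), (7, 58)])
v8: WRITE a=11  (a history now [(1, 32), (2, 21), (3, 57), (4, 60), (7, 58), (8, 11)])

Answer: NONE
21
NONE
57
NONE
NONE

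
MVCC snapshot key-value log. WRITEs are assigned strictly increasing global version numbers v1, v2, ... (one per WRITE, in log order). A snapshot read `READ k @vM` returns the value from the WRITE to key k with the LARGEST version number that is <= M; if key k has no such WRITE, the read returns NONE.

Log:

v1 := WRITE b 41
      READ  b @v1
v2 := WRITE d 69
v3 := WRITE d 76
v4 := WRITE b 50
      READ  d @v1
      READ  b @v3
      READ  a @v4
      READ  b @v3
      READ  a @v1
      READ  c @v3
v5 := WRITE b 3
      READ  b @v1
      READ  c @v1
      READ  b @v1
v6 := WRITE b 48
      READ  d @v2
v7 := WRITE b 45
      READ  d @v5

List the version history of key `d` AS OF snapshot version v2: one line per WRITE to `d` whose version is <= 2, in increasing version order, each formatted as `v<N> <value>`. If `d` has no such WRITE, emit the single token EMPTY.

Scan writes for key=d with version <= 2:
  v1 WRITE b 41 -> skip
  v2 WRITE d 69 -> keep
  v3 WRITE d 76 -> drop (> snap)
  v4 WRITE b 50 -> skip
  v5 WRITE b 3 -> skip
  v6 WRITE b 48 -> skip
  v7 WRITE b 45 -> skip
Collected: [(2, 69)]

Answer: v2 69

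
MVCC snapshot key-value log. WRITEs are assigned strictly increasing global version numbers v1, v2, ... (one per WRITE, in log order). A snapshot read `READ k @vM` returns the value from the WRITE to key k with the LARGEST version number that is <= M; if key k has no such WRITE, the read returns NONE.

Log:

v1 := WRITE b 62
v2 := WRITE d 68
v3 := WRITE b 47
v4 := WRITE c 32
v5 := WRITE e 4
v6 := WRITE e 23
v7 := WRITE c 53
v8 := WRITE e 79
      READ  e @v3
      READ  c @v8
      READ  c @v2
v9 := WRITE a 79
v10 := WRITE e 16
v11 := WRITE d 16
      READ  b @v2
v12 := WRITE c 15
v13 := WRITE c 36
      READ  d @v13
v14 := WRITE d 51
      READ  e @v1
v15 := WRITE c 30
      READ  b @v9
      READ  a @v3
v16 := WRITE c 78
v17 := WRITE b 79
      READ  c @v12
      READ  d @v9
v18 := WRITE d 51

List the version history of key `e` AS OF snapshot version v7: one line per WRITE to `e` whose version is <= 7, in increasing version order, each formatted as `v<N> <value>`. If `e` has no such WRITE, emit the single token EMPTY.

Answer: v5 4
v6 23

Derivation:
Scan writes for key=e with version <= 7:
  v1 WRITE b 62 -> skip
  v2 WRITE d 68 -> skip
  v3 WRITE b 47 -> skip
  v4 WRITE c 32 -> skip
  v5 WRITE e 4 -> keep
  v6 WRITE e 23 -> keep
  v7 WRITE c 53 -> skip
  v8 WRITE e 79 -> drop (> snap)
  v9 WRITE a 79 -> skip
  v10 WRITE e 16 -> drop (> snap)
  v11 WRITE d 16 -> skip
  v12 WRITE c 15 -> skip
  v13 WRITE c 36 -> skip
  v14 WRITE d 51 -> skip
  v15 WRITE c 30 -> skip
  v16 WRITE c 78 -> skip
  v17 WRITE b 79 -> skip
  v18 WRITE d 51 -> skip
Collected: [(5, 4), (6, 23)]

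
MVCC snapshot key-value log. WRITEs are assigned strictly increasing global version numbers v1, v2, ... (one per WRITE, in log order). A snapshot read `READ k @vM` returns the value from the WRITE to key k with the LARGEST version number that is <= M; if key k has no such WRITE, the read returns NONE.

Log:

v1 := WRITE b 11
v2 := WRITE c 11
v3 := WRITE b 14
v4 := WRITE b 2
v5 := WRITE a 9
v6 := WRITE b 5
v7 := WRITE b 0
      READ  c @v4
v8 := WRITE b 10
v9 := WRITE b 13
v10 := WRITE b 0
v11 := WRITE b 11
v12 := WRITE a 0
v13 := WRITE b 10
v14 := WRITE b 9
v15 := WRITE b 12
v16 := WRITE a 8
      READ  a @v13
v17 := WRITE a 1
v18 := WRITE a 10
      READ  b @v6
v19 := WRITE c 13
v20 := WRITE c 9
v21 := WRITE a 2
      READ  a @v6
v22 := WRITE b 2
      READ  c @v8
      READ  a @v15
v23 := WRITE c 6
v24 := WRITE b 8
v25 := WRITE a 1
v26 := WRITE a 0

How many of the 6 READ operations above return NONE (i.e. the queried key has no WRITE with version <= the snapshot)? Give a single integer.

Answer: 0

Derivation:
v1: WRITE b=11  (b history now [(1, 11)])
v2: WRITE c=11  (c history now [(2, 11)])
v3: WRITE b=14  (b history now [(1, 11), (3, 14)])
v4: WRITE b=2  (b history now [(1, 11), (3, 14), (4, 2)])
v5: WRITE a=9  (a history now [(5, 9)])
v6: WRITE b=5  (b history now [(1, 11), (3, 14), (4, 2), (6, 5)])
v7: WRITE b=0  (b history now [(1, 11), (3, 14), (4, 2), (6, 5), (7, 0)])
READ c @v4: history=[(2, 11)] -> pick v2 -> 11
v8: WRITE b=10  (b history now [(1, 11), (3, 14), (4, 2), (6, 5), (7, 0), (8, 10)])
v9: WRITE b=13  (b history now [(1, 11), (3, 14), (4, 2), (6, 5), (7, 0), (8, 10), (9, 13)])
v10: WRITE b=0  (b history now [(1, 11), (3, 14), (4, 2), (6, 5), (7, 0), (8, 10), (9, 13), (10, 0)])
v11: WRITE b=11  (b history now [(1, 11), (3, 14), (4, 2), (6, 5), (7, 0), (8, 10), (9, 13), (10, 0), (11, 11)])
v12: WRITE a=0  (a history now [(5, 9), (12, 0)])
v13: WRITE b=10  (b history now [(1, 11), (3, 14), (4, 2), (6, 5), (7, 0), (8, 10), (9, 13), (10, 0), (11, 11), (13, 10)])
v14: WRITE b=9  (b history now [(1, 11), (3, 14), (4, 2), (6, 5), (7, 0), (8, 10), (9, 13), (10, 0), (11, 11), (13, 10), (14, 9)])
v15: WRITE b=12  (b history now [(1, 11), (3, 14), (4, 2), (6, 5), (7, 0), (8, 10), (9, 13), (10, 0), (11, 11), (13, 10), (14, 9), (15, 12)])
v16: WRITE a=8  (a history now [(5, 9), (12, 0), (16, 8)])
READ a @v13: history=[(5, 9), (12, 0), (16, 8)] -> pick v12 -> 0
v17: WRITE a=1  (a history now [(5, 9), (12, 0), (16, 8), (17, 1)])
v18: WRITE a=10  (a history now [(5, 9), (12, 0), (16, 8), (17, 1), (18, 10)])
READ b @v6: history=[(1, 11), (3, 14), (4, 2), (6, 5), (7, 0), (8, 10), (9, 13), (10, 0), (11, 11), (13, 10), (14, 9), (15, 12)] -> pick v6 -> 5
v19: WRITE c=13  (c history now [(2, 11), (19, 13)])
v20: WRITE c=9  (c history now [(2, 11), (19, 13), (20, 9)])
v21: WRITE a=2  (a history now [(5, 9), (12, 0), (16, 8), (17, 1), (18, 10), (21, 2)])
READ a @v6: history=[(5, 9), (12, 0), (16, 8), (17, 1), (18, 10), (21, 2)] -> pick v5 -> 9
v22: WRITE b=2  (b history now [(1, 11), (3, 14), (4, 2), (6, 5), (7, 0), (8, 10), (9, 13), (10, 0), (11, 11), (13, 10), (14, 9), (15, 12), (22, 2)])
READ c @v8: history=[(2, 11), (19, 13), (20, 9)] -> pick v2 -> 11
READ a @v15: history=[(5, 9), (12, 0), (16, 8), (17, 1), (18, 10), (21, 2)] -> pick v12 -> 0
v23: WRITE c=6  (c history now [(2, 11), (19, 13), (20, 9), (23, 6)])
v24: WRITE b=8  (b history now [(1, 11), (3, 14), (4, 2), (6, 5), (7, 0), (8, 10), (9, 13), (10, 0), (11, 11), (13, 10), (14, 9), (15, 12), (22, 2), (24, 8)])
v25: WRITE a=1  (a history now [(5, 9), (12, 0), (16, 8), (17, 1), (18, 10), (21, 2), (25, 1)])
v26: WRITE a=0  (a history now [(5, 9), (12, 0), (16, 8), (17, 1), (18, 10), (21, 2), (25, 1), (26, 0)])
Read results in order: ['11', '0', '5', '9', '11', '0']
NONE count = 0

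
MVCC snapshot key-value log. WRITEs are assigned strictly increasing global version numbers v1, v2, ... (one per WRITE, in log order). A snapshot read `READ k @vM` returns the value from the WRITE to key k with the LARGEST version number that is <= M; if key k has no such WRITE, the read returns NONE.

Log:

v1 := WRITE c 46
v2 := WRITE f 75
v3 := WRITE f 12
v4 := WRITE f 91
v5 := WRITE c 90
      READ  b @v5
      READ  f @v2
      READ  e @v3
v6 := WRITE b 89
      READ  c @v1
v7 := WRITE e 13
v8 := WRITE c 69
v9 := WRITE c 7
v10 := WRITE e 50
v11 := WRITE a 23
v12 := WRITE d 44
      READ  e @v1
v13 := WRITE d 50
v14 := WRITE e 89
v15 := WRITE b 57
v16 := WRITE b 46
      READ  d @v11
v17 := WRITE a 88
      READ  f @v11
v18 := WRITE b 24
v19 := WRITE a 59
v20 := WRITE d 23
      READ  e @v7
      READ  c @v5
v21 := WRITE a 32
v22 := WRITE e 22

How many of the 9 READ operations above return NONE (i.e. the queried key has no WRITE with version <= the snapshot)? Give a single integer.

v1: WRITE c=46  (c history now [(1, 46)])
v2: WRITE f=75  (f history now [(2, 75)])
v3: WRITE f=12  (f history now [(2, 75), (3, 12)])
v4: WRITE f=91  (f history now [(2, 75), (3, 12), (4, 91)])
v5: WRITE c=90  (c history now [(1, 46), (5, 90)])
READ b @v5: history=[] -> no version <= 5 -> NONE
READ f @v2: history=[(2, 75), (3, 12), (4, 91)] -> pick v2 -> 75
READ e @v3: history=[] -> no version <= 3 -> NONE
v6: WRITE b=89  (b history now [(6, 89)])
READ c @v1: history=[(1, 46), (5, 90)] -> pick v1 -> 46
v7: WRITE e=13  (e history now [(7, 13)])
v8: WRITE c=69  (c history now [(1, 46), (5, 90), (8, 69)])
v9: WRITE c=7  (c history now [(1, 46), (5, 90), (8, 69), (9, 7)])
v10: WRITE e=50  (e history now [(7, 13), (10, 50)])
v11: WRITE a=23  (a history now [(11, 23)])
v12: WRITE d=44  (d history now [(12, 44)])
READ e @v1: history=[(7, 13), (10, 50)] -> no version <= 1 -> NONE
v13: WRITE d=50  (d history now [(12, 44), (13, 50)])
v14: WRITE e=89  (e history now [(7, 13), (10, 50), (14, 89)])
v15: WRITE b=57  (b history now [(6, 89), (15, 57)])
v16: WRITE b=46  (b history now [(6, 89), (15, 57), (16, 46)])
READ d @v11: history=[(12, 44), (13, 50)] -> no version <= 11 -> NONE
v17: WRITE a=88  (a history now [(11, 23), (17, 88)])
READ f @v11: history=[(2, 75), (3, 12), (4, 91)] -> pick v4 -> 91
v18: WRITE b=24  (b history now [(6, 89), (15, 57), (16, 46), (18, 24)])
v19: WRITE a=59  (a history now [(11, 23), (17, 88), (19, 59)])
v20: WRITE d=23  (d history now [(12, 44), (13, 50), (20, 23)])
READ e @v7: history=[(7, 13), (10, 50), (14, 89)] -> pick v7 -> 13
READ c @v5: history=[(1, 46), (5, 90), (8, 69), (9, 7)] -> pick v5 -> 90
v21: WRITE a=32  (a history now [(11, 23), (17, 88), (19, 59), (21, 32)])
v22: WRITE e=22  (e history now [(7, 13), (10, 50), (14, 89), (22, 22)])
Read results in order: ['NONE', '75', 'NONE', '46', 'NONE', 'NONE', '91', '13', '90']
NONE count = 4

Answer: 4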